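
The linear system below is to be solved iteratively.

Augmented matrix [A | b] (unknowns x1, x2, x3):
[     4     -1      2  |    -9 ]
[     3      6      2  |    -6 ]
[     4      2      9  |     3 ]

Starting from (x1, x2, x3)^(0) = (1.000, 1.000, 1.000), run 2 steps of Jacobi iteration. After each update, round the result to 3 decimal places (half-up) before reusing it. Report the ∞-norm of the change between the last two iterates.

Iteration 1:
  x1 = (-9 - (-1)·1.000 - (2)·1.000) / (4) = -2.500
  x2 = (-6 - (3)·1.000 - (2)·1.000) / (6) = -1.833
  x3 = (3 - (4)·1.000 - (2)·1.000) / (9) = -0.333
Iteration 2:
  x1 = (-9 - (-1)·-1.833 - (2)·-0.333) / (4) = -2.542
  x2 = (-6 - (3)·-2.500 - (2)·-0.333) / (6) = 0.361
  x3 = (3 - (4)·-2.500 - (2)·-1.833) / (9) = 1.852
Change: (-0.042, 2.194, 2.185) → max |·| = 2.194

2.194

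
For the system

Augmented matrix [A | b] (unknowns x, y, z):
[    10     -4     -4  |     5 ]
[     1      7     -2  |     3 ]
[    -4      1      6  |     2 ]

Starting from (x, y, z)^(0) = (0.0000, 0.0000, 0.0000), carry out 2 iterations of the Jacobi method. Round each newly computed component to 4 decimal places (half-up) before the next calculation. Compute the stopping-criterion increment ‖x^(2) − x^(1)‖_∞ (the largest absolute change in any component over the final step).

Iteration 1:
  x = (5 - (-4)·0.0000 - (-4)·0.0000) / (10) = 0.5000
  y = (3 - (1)·0.0000 - (-2)·0.0000) / (7) = 0.4286
  z = (2 - (-4)·0.0000 - (1)·0.0000) / (6) = 0.3333
Iteration 2:
  x = (5 - (-4)·0.4286 - (-4)·0.3333) / (10) = 0.8048
  y = (3 - (1)·0.5000 - (-2)·0.3333) / (7) = 0.4524
  z = (2 - (-4)·0.5000 - (1)·0.4286) / (6) = 0.5952
Change: (0.3048, 0.0238, 0.2619) → max |·| = 0.3048

0.3048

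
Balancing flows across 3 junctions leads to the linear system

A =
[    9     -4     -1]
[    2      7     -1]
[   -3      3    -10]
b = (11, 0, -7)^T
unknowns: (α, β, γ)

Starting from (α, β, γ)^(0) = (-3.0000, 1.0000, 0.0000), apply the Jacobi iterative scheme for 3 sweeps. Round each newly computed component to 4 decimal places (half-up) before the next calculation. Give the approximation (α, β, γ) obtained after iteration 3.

Iteration 1:
  α = (11 - (-4)·1.0000 - (-1)·0.0000) / (9) = 1.6667
  β = (0 - (2)·-3.0000 - (-1)·0.0000) / (7) = 0.8571
  γ = (-7 - (-3)·-3.0000 - (3)·1.0000) / (-10) = 1.9000
Iteration 2:
  α = (11 - (-4)·0.8571 - (-1)·1.9000) / (9) = 1.8143
  β = (0 - (2)·1.6667 - (-1)·1.9000) / (7) = -0.2048
  γ = (-7 - (-3)·1.6667 - (3)·0.8571) / (-10) = 0.4571
Iteration 3:
  α = (11 - (-4)·-0.2048 - (-1)·0.4571) / (9) = 1.1820
  β = (0 - (2)·1.8143 - (-1)·0.4571) / (7) = -0.4531
  γ = (-7 - (-3)·1.8143 - (3)·-0.2048) / (-10) = 0.0943

(1.1820, -0.4531, 0.0943)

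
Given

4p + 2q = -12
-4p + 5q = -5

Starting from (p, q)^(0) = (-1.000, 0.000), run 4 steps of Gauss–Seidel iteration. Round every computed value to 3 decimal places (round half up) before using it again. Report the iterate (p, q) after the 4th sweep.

Iteration 1:
  p = (-12 - (2)·0.000) / (4) = -3.000
  q = (-5 - (-4)·-3.000) / (5) = -3.400
Iteration 2:
  p = (-12 - (2)·-3.400) / (4) = -1.300
  q = (-5 - (-4)·-1.300) / (5) = -2.040
Iteration 3:
  p = (-12 - (2)·-2.040) / (4) = -1.980
  q = (-5 - (-4)·-1.980) / (5) = -2.584
Iteration 4:
  p = (-12 - (2)·-2.584) / (4) = -1.708
  q = (-5 - (-4)·-1.708) / (5) = -2.366

(-1.708, -2.366)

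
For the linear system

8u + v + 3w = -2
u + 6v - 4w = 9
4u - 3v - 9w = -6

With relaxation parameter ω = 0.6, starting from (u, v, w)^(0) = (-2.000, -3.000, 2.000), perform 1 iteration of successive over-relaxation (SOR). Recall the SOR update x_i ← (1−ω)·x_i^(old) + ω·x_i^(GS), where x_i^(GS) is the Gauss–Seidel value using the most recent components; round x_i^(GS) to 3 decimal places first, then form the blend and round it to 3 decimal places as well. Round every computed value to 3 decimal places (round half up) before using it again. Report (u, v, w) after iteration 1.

(-1.175, 0.617, 0.763)

Iteration 1:
  u: GS value = (-2 - (1)·-3.000 - (3)·2.000) / (8) = -0.625;  u ← (1−ω)·-2.000 + ω·-0.625 = -1.175
  v: GS value = (9 - (1)·-1.175 - (-4)·2.000) / (6) = 3.029;  v ← (1−ω)·-3.000 + ω·3.029 = 0.617
  w: GS value = (-6 - (4)·-1.175 - (-3)·0.617) / (-9) = -0.061;  w ← (1−ω)·2.000 + ω·-0.061 = 0.763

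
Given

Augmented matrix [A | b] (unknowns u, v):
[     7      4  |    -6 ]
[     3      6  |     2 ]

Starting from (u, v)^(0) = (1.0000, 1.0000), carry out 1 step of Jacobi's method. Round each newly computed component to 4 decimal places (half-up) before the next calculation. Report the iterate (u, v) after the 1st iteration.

Iteration 1:
  u = (-6 - (4)·1.0000) / (7) = -1.4286
  v = (2 - (3)·1.0000) / (6) = -0.1667

(-1.4286, -0.1667)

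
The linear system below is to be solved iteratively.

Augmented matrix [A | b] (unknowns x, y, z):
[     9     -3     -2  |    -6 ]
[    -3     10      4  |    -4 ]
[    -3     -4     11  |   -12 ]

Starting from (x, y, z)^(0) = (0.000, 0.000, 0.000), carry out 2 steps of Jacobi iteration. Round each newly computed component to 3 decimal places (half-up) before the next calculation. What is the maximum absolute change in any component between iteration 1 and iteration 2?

0.375

Iteration 1:
  x = (-6 - (-3)·0.000 - (-2)·0.000) / (9) = -0.667
  y = (-4 - (-3)·0.000 - (4)·0.000) / (10) = -0.400
  z = (-12 - (-3)·0.000 - (-4)·0.000) / (11) = -1.091
Iteration 2:
  x = (-6 - (-3)·-0.400 - (-2)·-1.091) / (9) = -1.042
  y = (-4 - (-3)·-0.667 - (4)·-1.091) / (10) = -0.164
  z = (-12 - (-3)·-0.667 - (-4)·-0.400) / (11) = -1.418
Change: (-0.375, 0.236, -0.327) → max |·| = 0.375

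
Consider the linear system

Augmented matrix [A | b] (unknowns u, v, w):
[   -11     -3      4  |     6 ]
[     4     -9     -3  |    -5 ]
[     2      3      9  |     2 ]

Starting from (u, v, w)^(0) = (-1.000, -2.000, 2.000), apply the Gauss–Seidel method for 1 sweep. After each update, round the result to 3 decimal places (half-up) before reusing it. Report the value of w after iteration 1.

-0.010

Iteration 1:
  u = (6 - (-3)·-2.000 - (4)·2.000) / (-11) = 0.727
  v = (-5 - (4)·0.727 - (-3)·2.000) / (-9) = 0.212
  w = (2 - (2)·0.727 - (3)·0.212) / (9) = -0.010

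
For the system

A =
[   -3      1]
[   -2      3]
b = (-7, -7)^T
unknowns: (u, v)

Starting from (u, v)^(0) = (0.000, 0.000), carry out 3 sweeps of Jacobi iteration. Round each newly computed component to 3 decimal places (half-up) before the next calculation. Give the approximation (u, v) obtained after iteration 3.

Iteration 1:
  u = (-7 - (1)·0.000) / (-3) = 2.333
  v = (-7 - (-2)·0.000) / (3) = -2.333
Iteration 2:
  u = (-7 - (1)·-2.333) / (-3) = 1.556
  v = (-7 - (-2)·2.333) / (3) = -0.778
Iteration 3:
  u = (-7 - (1)·-0.778) / (-3) = 2.074
  v = (-7 - (-2)·1.556) / (3) = -1.296

(2.074, -1.296)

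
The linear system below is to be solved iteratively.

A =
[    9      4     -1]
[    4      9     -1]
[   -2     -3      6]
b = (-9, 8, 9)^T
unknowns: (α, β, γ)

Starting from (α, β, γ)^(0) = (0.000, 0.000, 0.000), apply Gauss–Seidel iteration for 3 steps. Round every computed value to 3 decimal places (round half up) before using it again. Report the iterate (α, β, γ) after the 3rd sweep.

(-1.550, 1.788, 1.877)

Iteration 1:
  α = (-9 - (4)·0.000 - (-1)·0.000) / (9) = -1.000
  β = (8 - (4)·-1.000 - (-1)·0.000) / (9) = 1.333
  γ = (9 - (-2)·-1.000 - (-3)·1.333) / (6) = 1.833
Iteration 2:
  α = (-9 - (4)·1.333 - (-1)·1.833) / (9) = -1.389
  β = (8 - (4)·-1.389 - (-1)·1.833) / (9) = 1.710
  γ = (9 - (-2)·-1.389 - (-3)·1.710) / (6) = 1.892
Iteration 3:
  α = (-9 - (4)·1.710 - (-1)·1.892) / (9) = -1.550
  β = (8 - (4)·-1.550 - (-1)·1.892) / (9) = 1.788
  γ = (9 - (-2)·-1.550 - (-3)·1.788) / (6) = 1.877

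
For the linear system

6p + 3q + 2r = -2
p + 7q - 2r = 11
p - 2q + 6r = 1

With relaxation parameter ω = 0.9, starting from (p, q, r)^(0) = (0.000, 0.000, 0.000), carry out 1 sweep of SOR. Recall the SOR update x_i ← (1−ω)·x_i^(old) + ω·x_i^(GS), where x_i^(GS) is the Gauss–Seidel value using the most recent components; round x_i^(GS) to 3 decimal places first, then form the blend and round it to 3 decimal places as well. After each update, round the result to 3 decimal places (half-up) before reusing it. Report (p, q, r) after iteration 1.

Iteration 1:
  p: GS value = (-2 - (3)·0.000 - (2)·0.000) / (6) = -0.333;  p ← (1−ω)·0.000 + ω·-0.333 = -0.300
  q: GS value = (11 - (1)·-0.300 - (-2)·0.000) / (7) = 1.614;  q ← (1−ω)·0.000 + ω·1.614 = 1.453
  r: GS value = (1 - (1)·-0.300 - (-2)·1.453) / (6) = 0.701;  r ← (1−ω)·0.000 + ω·0.701 = 0.631

(-0.300, 1.453, 0.631)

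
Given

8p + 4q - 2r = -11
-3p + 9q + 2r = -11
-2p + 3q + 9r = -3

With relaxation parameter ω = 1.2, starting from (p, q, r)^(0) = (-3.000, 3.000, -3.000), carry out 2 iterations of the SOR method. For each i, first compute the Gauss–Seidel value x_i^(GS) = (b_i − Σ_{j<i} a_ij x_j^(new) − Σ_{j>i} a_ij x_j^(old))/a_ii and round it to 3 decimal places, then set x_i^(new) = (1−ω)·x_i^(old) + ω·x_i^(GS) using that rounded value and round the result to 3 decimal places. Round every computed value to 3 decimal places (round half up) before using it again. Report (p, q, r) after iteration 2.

(0.852, -0.654, 0.027)

Iteration 1:
  p: GS value = (-11 - (4)·3.000 - (-2)·-3.000) / (8) = -3.625;  p ← (1−ω)·-3.000 + ω·-3.625 = -3.750
  q: GS value = (-11 - (-3)·-3.750 - (2)·-3.000) / (9) = -1.806;  q ← (1−ω)·3.000 + ω·-1.806 = -2.767
  r: GS value = (-3 - (-2)·-3.750 - (3)·-2.767) / (9) = -0.244;  r ← (1−ω)·-3.000 + ω·-0.244 = 0.307
Iteration 2:
  p: GS value = (-11 - (4)·-2.767 - (-2)·0.307) / (8) = 0.085;  p ← (1−ω)·-3.750 + ω·0.085 = 0.852
  q: GS value = (-11 - (-3)·0.852 - (2)·0.307) / (9) = -1.006;  q ← (1−ω)·-2.767 + ω·-1.006 = -0.654
  r: GS value = (-3 - (-2)·0.852 - (3)·-0.654) / (9) = 0.074;  r ← (1−ω)·0.307 + ω·0.074 = 0.027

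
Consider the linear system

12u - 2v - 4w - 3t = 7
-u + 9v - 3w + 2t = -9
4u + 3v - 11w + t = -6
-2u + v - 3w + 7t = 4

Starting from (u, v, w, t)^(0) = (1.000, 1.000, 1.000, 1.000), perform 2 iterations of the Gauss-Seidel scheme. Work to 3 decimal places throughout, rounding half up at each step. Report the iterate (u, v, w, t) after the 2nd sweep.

Iteration 1:
  u = (7 - (-2)·1.000 - (-4)·1.000 - (-3)·1.000) / (12) = 1.333
  v = (-9 - (-1)·1.333 - (-3)·1.000 - (2)·1.000) / (9) = -0.741
  w = (-6 - (4)·1.333 - (3)·-0.741 - (1)·1.000) / (-11) = 0.919
  t = (4 - (-2)·1.333 - (1)·-0.741 - (-3)·0.919) / (7) = 1.452
Iteration 2:
  u = (7 - (-2)·-0.741 - (-4)·0.919 - (-3)·1.452) / (12) = 1.129
  v = (-9 - (-1)·1.129 - (-3)·0.919 - (2)·1.452) / (9) = -0.891
  w = (-6 - (4)·1.129 - (3)·-0.891 - (1)·1.452) / (-11) = 0.845
  t = (4 - (-2)·1.129 - (1)·-0.891 - (-3)·0.845) / (7) = 1.383

(1.129, -0.891, 0.845, 1.383)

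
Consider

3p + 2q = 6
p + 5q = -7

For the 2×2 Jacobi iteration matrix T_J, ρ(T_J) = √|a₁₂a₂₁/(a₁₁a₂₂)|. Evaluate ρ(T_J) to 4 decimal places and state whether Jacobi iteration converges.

0.3651

a₁₂a₂₁/(a₁₁a₂₂) = (2)·(1) / ((3)·(5)) = 0.133333
ρ = √|0.133333| = √0.133333 = 0.3651
ρ < 1, so Jacobi converges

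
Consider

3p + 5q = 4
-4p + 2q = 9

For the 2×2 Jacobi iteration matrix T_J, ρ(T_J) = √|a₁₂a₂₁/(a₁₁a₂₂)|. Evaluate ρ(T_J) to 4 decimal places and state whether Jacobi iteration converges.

a₁₂a₂₁/(a₁₁a₂₂) = (5)·(-4) / ((3)·(2)) = -3.333333
ρ = √|-3.333333| = √3.333333 = 1.8257
ρ > 1, so Jacobi diverges

1.8257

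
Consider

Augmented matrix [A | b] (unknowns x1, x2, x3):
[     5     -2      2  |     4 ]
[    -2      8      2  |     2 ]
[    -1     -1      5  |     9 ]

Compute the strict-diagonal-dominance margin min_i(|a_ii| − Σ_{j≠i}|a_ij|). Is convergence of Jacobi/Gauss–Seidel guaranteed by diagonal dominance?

1

row 1: |5| − (2+2) = 1
row 2: |8| − (2+2) = 4
row 3: |5| − (1+1) = 3
minimum over rows = 1 → strictly diagonally dominant (convergence guaranteed)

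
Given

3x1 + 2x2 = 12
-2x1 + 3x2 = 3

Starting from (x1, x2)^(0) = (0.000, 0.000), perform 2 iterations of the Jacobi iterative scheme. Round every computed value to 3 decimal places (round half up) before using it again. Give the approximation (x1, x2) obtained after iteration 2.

Iteration 1:
  x1 = (12 - (2)·0.000) / (3) = 4.000
  x2 = (3 - (-2)·0.000) / (3) = 1.000
Iteration 2:
  x1 = (12 - (2)·1.000) / (3) = 3.333
  x2 = (3 - (-2)·4.000) / (3) = 3.667

(3.333, 3.667)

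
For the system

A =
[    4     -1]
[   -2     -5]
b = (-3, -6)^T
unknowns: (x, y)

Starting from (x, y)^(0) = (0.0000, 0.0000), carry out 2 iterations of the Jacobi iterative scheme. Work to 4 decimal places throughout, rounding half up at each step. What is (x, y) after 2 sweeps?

Iteration 1:
  x = (-3 - (-1)·0.0000) / (4) = -0.7500
  y = (-6 - (-2)·0.0000) / (-5) = 1.2000
Iteration 2:
  x = (-3 - (-1)·1.2000) / (4) = -0.4500
  y = (-6 - (-2)·-0.7500) / (-5) = 1.5000

(-0.4500, 1.5000)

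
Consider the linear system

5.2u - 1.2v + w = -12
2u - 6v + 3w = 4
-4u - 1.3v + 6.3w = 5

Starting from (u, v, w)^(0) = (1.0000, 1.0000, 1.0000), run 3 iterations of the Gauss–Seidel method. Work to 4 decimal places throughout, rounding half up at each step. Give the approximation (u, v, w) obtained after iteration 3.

(-2.5299, -2.0554, -1.2368)

Iteration 1:
  u = (-12 - (-1.2)·1.0000 - (1)·1.0000) / (5.2) = -2.2692
  v = (4 - (2)·-2.2692 - (3)·1.0000) / (-6) = -0.9231
  w = (5 - (-4)·-2.2692 - (-1.3)·-0.9231) / (6.3) = -0.8376
Iteration 2:
  u = (-12 - (-1.2)·-0.9231 - (1)·-0.8376) / (5.2) = -2.3596
  v = (4 - (2)·-2.3596 - (3)·-0.8376) / (-6) = -1.8720
  w = (5 - (-4)·-2.3596 - (-1.3)·-1.8720) / (6.3) = -1.0908
Iteration 3:
  u = (-12 - (-1.2)·-1.8720 - (1)·-1.0908) / (5.2) = -2.5299
  v = (4 - (2)·-2.5299 - (3)·-1.0908) / (-6) = -2.0554
  w = (5 - (-4)·-2.5299 - (-1.3)·-2.0554) / (6.3) = -1.2368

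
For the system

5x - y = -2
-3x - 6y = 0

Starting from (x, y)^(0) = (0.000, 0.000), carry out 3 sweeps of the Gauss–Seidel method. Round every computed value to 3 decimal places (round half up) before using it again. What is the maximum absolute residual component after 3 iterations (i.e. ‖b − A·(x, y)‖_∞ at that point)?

Iteration 1:
  x = (-2 - (-1)·0.000) / (5) = -0.400
  y = (0 - (-3)·-0.400) / (-6) = 0.200
Iteration 2:
  x = (-2 - (-1)·0.200) / (5) = -0.360
  y = (0 - (-3)·-0.360) / (-6) = 0.180
Iteration 3:
  x = (-2 - (-1)·0.180) / (5) = -0.364
  y = (0 - (-3)·-0.364) / (-6) = 0.182
Residual b − A·x = (0.002, 0.000); ∞-norm = 0.002

0.002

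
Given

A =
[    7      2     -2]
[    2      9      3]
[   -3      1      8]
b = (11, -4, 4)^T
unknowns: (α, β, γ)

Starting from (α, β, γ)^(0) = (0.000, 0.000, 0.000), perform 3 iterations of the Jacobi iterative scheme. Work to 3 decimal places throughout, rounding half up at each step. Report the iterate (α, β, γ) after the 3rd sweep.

(2.173, -1.235, 1.310)

Iteration 1:
  α = (11 - (2)·0.000 - (-2)·0.000) / (7) = 1.571
  β = (-4 - (2)·0.000 - (3)·0.000) / (9) = -0.444
  γ = (4 - (-3)·0.000 - (1)·0.000) / (8) = 0.500
Iteration 2:
  α = (11 - (2)·-0.444 - (-2)·0.500) / (7) = 1.841
  β = (-4 - (2)·1.571 - (3)·0.500) / (9) = -0.960
  γ = (4 - (-3)·1.571 - (1)·-0.444) / (8) = 1.145
Iteration 3:
  α = (11 - (2)·-0.960 - (-2)·1.145) / (7) = 2.173
  β = (-4 - (2)·1.841 - (3)·1.145) / (9) = -1.235
  γ = (4 - (-3)·1.841 - (1)·-0.960) / (8) = 1.310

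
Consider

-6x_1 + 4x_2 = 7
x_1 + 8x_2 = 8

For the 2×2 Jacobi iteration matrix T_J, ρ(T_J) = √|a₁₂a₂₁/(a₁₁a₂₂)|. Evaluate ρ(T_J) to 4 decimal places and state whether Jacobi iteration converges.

0.2887

a₁₂a₂₁/(a₁₁a₂₂) = (4)·(1) / ((-6)·(8)) = -0.083333
ρ = √|-0.083333| = √0.083333 = 0.2887
ρ < 1, so Jacobi converges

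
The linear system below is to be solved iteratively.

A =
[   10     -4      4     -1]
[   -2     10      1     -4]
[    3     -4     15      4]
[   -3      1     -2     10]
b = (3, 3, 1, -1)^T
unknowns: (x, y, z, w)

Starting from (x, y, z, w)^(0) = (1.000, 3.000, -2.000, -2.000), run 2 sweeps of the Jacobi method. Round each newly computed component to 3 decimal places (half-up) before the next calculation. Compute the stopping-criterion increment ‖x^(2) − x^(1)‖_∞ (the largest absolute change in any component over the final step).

2.370

Iteration 1:
  x = (3 - (-4)·3.000 - (4)·-2.000 - (-1)·-2.000) / (10) = 2.100
  y = (3 - (-2)·1.000 - (1)·-2.000 - (-4)·-2.000) / (10) = -0.100
  z = (1 - (3)·1.000 - (-4)·3.000 - (4)·-2.000) / (15) = 1.200
  w = (-1 - (-3)·1.000 - (1)·3.000 - (-2)·-2.000) / (10) = -0.500
Iteration 2:
  x = (3 - (-4)·-0.100 - (4)·1.200 - (-1)·-0.500) / (10) = -0.270
  y = (3 - (-2)·2.100 - (1)·1.200 - (-4)·-0.500) / (10) = 0.400
  z = (1 - (3)·2.100 - (-4)·-0.100 - (4)·-0.500) / (15) = -0.247
  w = (-1 - (-3)·2.100 - (1)·-0.100 - (-2)·1.200) / (10) = 0.780
Change: (-2.370, 0.500, -1.447, 1.280) → max |·| = 2.370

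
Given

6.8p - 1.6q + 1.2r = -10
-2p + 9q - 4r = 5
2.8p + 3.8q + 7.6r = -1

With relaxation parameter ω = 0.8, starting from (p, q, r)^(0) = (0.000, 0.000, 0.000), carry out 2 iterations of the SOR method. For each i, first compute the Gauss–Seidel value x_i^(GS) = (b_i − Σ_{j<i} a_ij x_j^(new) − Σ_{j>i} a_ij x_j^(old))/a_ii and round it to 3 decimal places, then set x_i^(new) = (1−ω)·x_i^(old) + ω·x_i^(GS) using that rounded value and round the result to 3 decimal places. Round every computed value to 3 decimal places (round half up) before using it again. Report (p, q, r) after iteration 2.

Iteration 1:
  p: GS value = (-10 - (-1.6)·0.000 - (1.2)·0.000) / (6.8) = -1.471;  p ← (1−ω)·0.000 + ω·-1.471 = -1.177
  q: GS value = (5 - (-2)·-1.177 - (-4)·0.000) / (9) = 0.294;  q ← (1−ω)·0.000 + ω·0.294 = 0.235
  r: GS value = (-1 - (2.8)·-1.177 - (3.8)·0.235) / (7.6) = 0.185;  r ← (1−ω)·0.000 + ω·0.185 = 0.148
Iteration 2:
  p: GS value = (-10 - (-1.6)·0.235 - (1.2)·0.148) / (6.8) = -1.441;  p ← (1−ω)·-1.177 + ω·-1.441 = -1.388
  q: GS value = (5 - (-2)·-1.388 - (-4)·0.148) / (9) = 0.313;  q ← (1−ω)·0.235 + ω·0.313 = 0.297
  r: GS value = (-1 - (2.8)·-1.388 - (3.8)·0.297) / (7.6) = 0.231;  r ← (1−ω)·0.148 + ω·0.231 = 0.214

(-1.388, 0.297, 0.214)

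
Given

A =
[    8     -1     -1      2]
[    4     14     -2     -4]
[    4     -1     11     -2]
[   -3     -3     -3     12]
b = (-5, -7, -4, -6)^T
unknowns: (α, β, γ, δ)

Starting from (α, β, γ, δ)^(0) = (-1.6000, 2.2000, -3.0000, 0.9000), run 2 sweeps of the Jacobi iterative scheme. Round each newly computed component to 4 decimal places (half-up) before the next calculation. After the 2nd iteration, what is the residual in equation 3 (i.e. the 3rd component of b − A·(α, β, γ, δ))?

Iteration 1:
  α = (-5 - (-1)·2.2000 - (-1)·-3.0000 - (2)·0.9000) / (8) = -0.9500
  β = (-7 - (4)·-1.6000 - (-2)·-3.0000 - (-4)·0.9000) / (14) = -0.2143
  γ = (-4 - (4)·-1.6000 - (-1)·2.2000 - (-2)·0.9000) / (11) = 0.5818
  δ = (-6 - (-3)·-1.6000 - (-3)·2.2000 - (-3)·-3.0000) / (12) = -1.1000
Iteration 2:
  α = (-5 - (-1)·-0.2143 - (-1)·0.5818 - (2)·-1.1000) / (8) = -0.3041
  β = (-7 - (4)·-0.9500 - (-2)·0.5818 - (-4)·-1.1000) / (14) = -0.4597
  γ = (-4 - (4)·-0.9500 - (-1)·-0.2143 - (-2)·-1.1000) / (11) = -0.2377
  δ = (-6 - (-3)·-0.9500 - (-3)·-0.2143 - (-3)·0.5818) / (12) = -0.6456
Residual b − A·x = (-1.9734, -2.4056, -1.9198, -1.2573)

-1.9198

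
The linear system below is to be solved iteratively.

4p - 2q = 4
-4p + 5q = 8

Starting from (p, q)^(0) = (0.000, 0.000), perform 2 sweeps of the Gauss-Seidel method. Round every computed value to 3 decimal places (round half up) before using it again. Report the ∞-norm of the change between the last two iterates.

1.200

Iteration 1:
  p = (4 - (-2)·0.000) / (4) = 1.000
  q = (8 - (-4)·1.000) / (5) = 2.400
Iteration 2:
  p = (4 - (-2)·2.400) / (4) = 2.200
  q = (8 - (-4)·2.200) / (5) = 3.360
Change: (1.200, 0.960) → max |·| = 1.200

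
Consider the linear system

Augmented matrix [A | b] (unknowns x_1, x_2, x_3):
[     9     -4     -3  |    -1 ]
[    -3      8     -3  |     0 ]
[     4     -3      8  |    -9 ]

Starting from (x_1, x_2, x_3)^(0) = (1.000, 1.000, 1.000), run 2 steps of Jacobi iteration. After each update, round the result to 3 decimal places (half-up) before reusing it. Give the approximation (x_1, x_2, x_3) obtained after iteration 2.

Iteration 1:
  x_1 = (-1 - (-4)·1.000 - (-3)·1.000) / (9) = 0.667
  x_2 = (0 - (-3)·1.000 - (-3)·1.000) / (8) = 0.750
  x_3 = (-9 - (4)·1.000 - (-3)·1.000) / (8) = -1.250
Iteration 2:
  x_1 = (-1 - (-4)·0.750 - (-3)·-1.250) / (9) = -0.194
  x_2 = (0 - (-3)·0.667 - (-3)·-1.250) / (8) = -0.219
  x_3 = (-9 - (4)·0.667 - (-3)·0.750) / (8) = -1.177

(-0.194, -0.219, -1.177)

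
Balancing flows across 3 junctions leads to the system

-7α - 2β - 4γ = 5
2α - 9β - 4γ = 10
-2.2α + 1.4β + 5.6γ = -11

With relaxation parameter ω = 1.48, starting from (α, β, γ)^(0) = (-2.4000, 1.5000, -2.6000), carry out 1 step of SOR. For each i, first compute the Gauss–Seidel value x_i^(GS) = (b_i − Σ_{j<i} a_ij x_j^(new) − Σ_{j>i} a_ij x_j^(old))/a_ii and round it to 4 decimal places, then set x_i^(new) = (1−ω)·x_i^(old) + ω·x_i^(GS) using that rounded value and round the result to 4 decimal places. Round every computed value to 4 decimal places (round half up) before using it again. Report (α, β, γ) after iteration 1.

Iteration 1:
  α: GS value = (5 - (-2)·1.5000 - (-4)·-2.6000) / (-7) = 0.3429;  α ← (1−ω)·-2.4000 + ω·0.3429 = 1.6595
  β: GS value = (10 - (2)·1.6595 - (-4)·-2.6000) / (-9) = 0.4132;  β ← (1−ω)·1.5000 + ω·0.4132 = -0.1085
  γ: GS value = (-11 - (-2.2)·1.6595 - (1.4)·-0.1085) / (5.6) = -1.2852;  γ ← (1−ω)·-2.6000 + ω·-1.2852 = -0.6541

(1.6595, -0.1085, -0.6541)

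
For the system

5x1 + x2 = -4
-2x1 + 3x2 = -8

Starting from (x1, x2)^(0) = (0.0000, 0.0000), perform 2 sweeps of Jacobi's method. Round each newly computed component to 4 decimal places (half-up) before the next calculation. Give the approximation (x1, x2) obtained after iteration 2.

Iteration 1:
  x1 = (-4 - (1)·0.0000) / (5) = -0.8000
  x2 = (-8 - (-2)·0.0000) / (3) = -2.6667
Iteration 2:
  x1 = (-4 - (1)·-2.6667) / (5) = -0.2667
  x2 = (-8 - (-2)·-0.8000) / (3) = -3.2000

(-0.2667, -3.2000)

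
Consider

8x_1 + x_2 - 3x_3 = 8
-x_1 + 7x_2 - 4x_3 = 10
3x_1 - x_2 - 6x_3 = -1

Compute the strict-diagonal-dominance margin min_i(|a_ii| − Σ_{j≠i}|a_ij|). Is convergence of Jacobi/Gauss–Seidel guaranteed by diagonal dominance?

row 1: |8| − (1+3) = 4
row 2: |7| − (1+4) = 2
row 3: |-6| − (3+1) = 2
minimum over rows = 2 → strictly diagonally dominant (convergence guaranteed)

2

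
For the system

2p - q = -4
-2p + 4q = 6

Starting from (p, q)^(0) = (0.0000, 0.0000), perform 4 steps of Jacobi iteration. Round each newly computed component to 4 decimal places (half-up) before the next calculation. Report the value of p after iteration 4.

Iteration 1:
  p = (-4 - (-1)·0.0000) / (2) = -2.0000
  q = (6 - (-2)·0.0000) / (4) = 1.5000
Iteration 2:
  p = (-4 - (-1)·1.5000) / (2) = -1.2500
  q = (6 - (-2)·-2.0000) / (4) = 0.5000
Iteration 3:
  p = (-4 - (-1)·0.5000) / (2) = -1.7500
  q = (6 - (-2)·-1.2500) / (4) = 0.8750
Iteration 4:
  p = (-4 - (-1)·0.8750) / (2) = -1.5625
  q = (6 - (-2)·-1.7500) / (4) = 0.6250

-1.5625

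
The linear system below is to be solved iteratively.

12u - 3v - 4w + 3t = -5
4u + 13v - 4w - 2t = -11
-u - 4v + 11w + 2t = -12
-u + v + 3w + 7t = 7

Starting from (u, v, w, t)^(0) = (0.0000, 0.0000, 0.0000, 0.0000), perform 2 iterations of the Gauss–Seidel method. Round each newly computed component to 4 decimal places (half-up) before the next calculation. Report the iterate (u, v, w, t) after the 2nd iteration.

(-1.4691, -0.5696, -1.7295, 1.6127)

Iteration 1:
  u = (-5 - (-3)·0.0000 - (-4)·0.0000 - (3)·0.0000) / (12) = -0.4167
  v = (-11 - (4)·-0.4167 - (-4)·0.0000 - (-2)·0.0000) / (13) = -0.7179
  w = (-12 - (-1)·-0.4167 - (-4)·-0.7179 - (2)·0.0000) / (11) = -1.3898
  t = (7 - (-1)·-0.4167 - (1)·-0.7179 - (3)·-1.3898) / (7) = 1.6387
Iteration 2:
  u = (-5 - (-3)·-0.7179 - (-4)·-1.3898 - (3)·1.6387) / (12) = -1.4691
  v = (-11 - (4)·-1.4691 - (-4)·-1.3898 - (-2)·1.6387) / (13) = -0.5696
  w = (-12 - (-1)·-1.4691 - (-4)·-0.5696 - (2)·1.6387) / (11) = -1.7295
  t = (7 - (-1)·-1.4691 - (1)·-0.5696 - (3)·-1.7295) / (7) = 1.6127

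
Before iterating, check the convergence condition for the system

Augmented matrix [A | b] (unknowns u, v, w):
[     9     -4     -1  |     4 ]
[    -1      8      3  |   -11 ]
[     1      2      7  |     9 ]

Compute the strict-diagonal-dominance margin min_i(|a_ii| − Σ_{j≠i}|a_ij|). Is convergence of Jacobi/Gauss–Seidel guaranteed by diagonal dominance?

row 1: |9| − (4+1) = 4
row 2: |8| − (1+3) = 4
row 3: |7| − (1+2) = 4
minimum over rows = 4 → strictly diagonally dominant (convergence guaranteed)

4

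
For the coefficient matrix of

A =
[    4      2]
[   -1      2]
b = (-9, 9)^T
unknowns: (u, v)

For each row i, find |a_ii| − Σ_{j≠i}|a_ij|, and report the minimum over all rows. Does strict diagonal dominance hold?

row 1: |4| − (2) = 2
row 2: |2| − (1) = 1
minimum over rows = 1 → strictly diagonally dominant (convergence guaranteed)

1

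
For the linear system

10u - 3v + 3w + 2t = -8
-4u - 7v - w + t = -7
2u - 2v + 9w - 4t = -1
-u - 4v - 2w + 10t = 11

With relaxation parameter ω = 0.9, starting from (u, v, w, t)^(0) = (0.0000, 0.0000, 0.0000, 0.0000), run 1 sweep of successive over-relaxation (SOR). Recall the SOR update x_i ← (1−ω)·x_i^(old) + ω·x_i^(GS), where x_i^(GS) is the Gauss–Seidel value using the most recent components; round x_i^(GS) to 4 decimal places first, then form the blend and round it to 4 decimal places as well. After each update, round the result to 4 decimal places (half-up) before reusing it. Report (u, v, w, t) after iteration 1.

(-0.7200, 1.2703, 0.2981, 1.4361)

Iteration 1:
  u: GS value = (-8 - (-3)·0.0000 - (3)·0.0000 - (2)·0.0000) / (10) = -0.8000;  u ← (1−ω)·0.0000 + ω·-0.8000 = -0.7200
  v: GS value = (-7 - (-4)·-0.7200 - (-1)·0.0000 - (1)·0.0000) / (-7) = 1.4114;  v ← (1−ω)·0.0000 + ω·1.4114 = 1.2703
  w: GS value = (-1 - (2)·-0.7200 - (-2)·1.2703 - (-4)·0.0000) / (9) = 0.3312;  w ← (1−ω)·0.0000 + ω·0.3312 = 0.2981
  t: GS value = (11 - (-1)·-0.7200 - (-4)·1.2703 - (-2)·0.2981) / (10) = 1.5957;  t ← (1−ω)·0.0000 + ω·1.5957 = 1.4361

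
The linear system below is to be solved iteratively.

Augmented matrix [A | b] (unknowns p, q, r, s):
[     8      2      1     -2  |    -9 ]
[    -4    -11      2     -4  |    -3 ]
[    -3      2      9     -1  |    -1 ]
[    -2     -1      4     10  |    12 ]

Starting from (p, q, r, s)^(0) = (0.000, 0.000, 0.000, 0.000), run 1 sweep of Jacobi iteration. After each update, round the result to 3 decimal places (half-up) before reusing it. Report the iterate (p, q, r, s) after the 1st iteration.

(-1.125, 0.273, -0.111, 1.200)

Iteration 1:
  p = (-9 - (2)·0.000 - (1)·0.000 - (-2)·0.000) / (8) = -1.125
  q = (-3 - (-4)·0.000 - (2)·0.000 - (-4)·0.000) / (-11) = 0.273
  r = (-1 - (-3)·0.000 - (2)·0.000 - (-1)·0.000) / (9) = -0.111
  s = (12 - (-2)·0.000 - (-1)·0.000 - (4)·0.000) / (10) = 1.200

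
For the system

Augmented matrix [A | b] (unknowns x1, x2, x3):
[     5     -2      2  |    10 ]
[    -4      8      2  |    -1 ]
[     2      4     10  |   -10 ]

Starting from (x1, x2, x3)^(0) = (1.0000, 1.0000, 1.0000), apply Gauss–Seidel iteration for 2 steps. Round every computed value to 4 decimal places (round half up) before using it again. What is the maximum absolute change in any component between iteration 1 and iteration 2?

1.1175

Iteration 1:
  x1 = (10 - (-2)·1.0000 - (2)·1.0000) / (5) = 2.0000
  x2 = (-1 - (-4)·2.0000 - (2)·1.0000) / (8) = 0.6250
  x3 = (-10 - (2)·2.0000 - (4)·0.6250) / (10) = -1.6500
Iteration 2:
  x1 = (10 - (-2)·0.6250 - (2)·-1.6500) / (5) = 2.9100
  x2 = (-1 - (-4)·2.9100 - (2)·-1.6500) / (8) = 1.7425
  x3 = (-10 - (2)·2.9100 - (4)·1.7425) / (10) = -2.2790
Change: (0.9100, 1.1175, -0.6290) → max |·| = 1.1175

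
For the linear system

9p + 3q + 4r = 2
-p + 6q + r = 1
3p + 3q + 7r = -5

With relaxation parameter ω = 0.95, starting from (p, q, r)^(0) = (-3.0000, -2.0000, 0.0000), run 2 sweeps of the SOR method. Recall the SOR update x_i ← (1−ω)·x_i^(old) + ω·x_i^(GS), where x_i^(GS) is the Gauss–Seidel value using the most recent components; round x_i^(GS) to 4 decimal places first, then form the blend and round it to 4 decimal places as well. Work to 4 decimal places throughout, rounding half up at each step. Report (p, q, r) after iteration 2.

Iteration 1:
  p: GS value = (2 - (3)·-2.0000 - (4)·0.0000) / (9) = 0.8889;  p ← (1−ω)·-3.0000 + ω·0.8889 = 0.6945
  q: GS value = (1 - (-1)·0.6945 - (1)·0.0000) / (6) = 0.2824;  q ← (1−ω)·-2.0000 + ω·0.2824 = 0.1683
  r: GS value = (-5 - (3)·0.6945 - (3)·0.1683) / (7) = -1.0841;  r ← (1−ω)·0.0000 + ω·-1.0841 = -1.0299
Iteration 2:
  p: GS value = (2 - (3)·0.1683 - (4)·-1.0299) / (9) = 0.6239;  p ← (1−ω)·0.6945 + ω·0.6239 = 0.6274
  q: GS value = (1 - (-1)·0.6274 - (1)·-1.0299) / (6) = 0.4429;  q ← (1−ω)·0.1683 + ω·0.4429 = 0.4292
  r: GS value = (-5 - (3)·0.6274 - (3)·0.4292) / (7) = -1.1671;  r ← (1−ω)·-1.0299 + ω·-1.1671 = -1.1602

(0.6274, 0.4292, -1.1602)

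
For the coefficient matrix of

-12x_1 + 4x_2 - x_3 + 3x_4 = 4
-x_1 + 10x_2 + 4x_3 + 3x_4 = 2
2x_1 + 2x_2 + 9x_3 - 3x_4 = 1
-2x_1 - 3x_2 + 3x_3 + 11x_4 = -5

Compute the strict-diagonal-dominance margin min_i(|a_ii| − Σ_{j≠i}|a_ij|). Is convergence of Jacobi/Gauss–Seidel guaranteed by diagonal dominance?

row 1: |-12| − (4+1+3) = 4
row 2: |10| − (1+4+3) = 2
row 3: |9| − (2+2+3) = 2
row 4: |11| − (2+3+3) = 3
minimum over rows = 2 → strictly diagonally dominant (convergence guaranteed)

2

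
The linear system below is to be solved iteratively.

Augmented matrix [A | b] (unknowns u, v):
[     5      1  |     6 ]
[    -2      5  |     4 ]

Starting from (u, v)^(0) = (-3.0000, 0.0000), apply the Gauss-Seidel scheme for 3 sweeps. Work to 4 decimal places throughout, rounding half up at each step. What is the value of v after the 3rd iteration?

1.1858

Iteration 1:
  u = (6 - (1)·0.0000) / (5) = 1.2000
  v = (4 - (-2)·1.2000) / (5) = 1.2800
Iteration 2:
  u = (6 - (1)·1.2800) / (5) = 0.9440
  v = (4 - (-2)·0.9440) / (5) = 1.1776
Iteration 3:
  u = (6 - (1)·1.1776) / (5) = 0.9645
  v = (4 - (-2)·0.9645) / (5) = 1.1858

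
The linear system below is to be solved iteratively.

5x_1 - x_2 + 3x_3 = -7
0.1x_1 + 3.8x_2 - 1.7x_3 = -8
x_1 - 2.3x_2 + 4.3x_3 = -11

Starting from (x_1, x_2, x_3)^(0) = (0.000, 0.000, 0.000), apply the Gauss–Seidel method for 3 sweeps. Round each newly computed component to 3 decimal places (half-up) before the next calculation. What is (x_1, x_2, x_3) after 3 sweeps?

Iteration 1:
  x_1 = (-7 - (-1)·0.000 - (3)·0.000) / (5) = -1.400
  x_2 = (-8 - (0.1)·-1.400 - (-1.7)·0.000) / (3.8) = -2.068
  x_3 = (-11 - (1)·-1.400 - (-2.3)·-2.068) / (4.3) = -3.339
Iteration 2:
  x_1 = (-7 - (-1)·-2.068 - (3)·-3.339) / (5) = 0.190
  x_2 = (-8 - (0.1)·0.190 - (-1.7)·-3.339) / (3.8) = -3.604
  x_3 = (-11 - (1)·0.190 - (-2.3)·-3.604) / (4.3) = -4.530
Iteration 3:
  x_1 = (-7 - (-1)·-3.604 - (3)·-4.530) / (5) = 0.597
  x_2 = (-8 - (0.1)·0.597 - (-1.7)·-4.530) / (3.8) = -4.148
  x_3 = (-11 - (1)·0.597 - (-2.3)·-4.148) / (4.3) = -4.916

(0.597, -4.148, -4.916)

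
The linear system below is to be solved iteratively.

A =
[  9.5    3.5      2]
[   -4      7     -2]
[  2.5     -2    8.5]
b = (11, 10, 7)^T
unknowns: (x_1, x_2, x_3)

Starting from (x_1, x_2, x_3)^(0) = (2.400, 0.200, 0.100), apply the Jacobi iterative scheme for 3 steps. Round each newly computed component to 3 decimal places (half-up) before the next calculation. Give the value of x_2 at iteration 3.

Iteration 1:
  x_1 = (11 - (3.5)·0.200 - (2)·0.100) / (9.5) = 1.063
  x_2 = (10 - (-4)·2.400 - (-2)·0.100) / (7) = 2.829
  x_3 = (7 - (2.5)·2.400 - (-2)·0.200) / (8.5) = 0.165
Iteration 2:
  x_1 = (11 - (3.5)·2.829 - (2)·0.165) / (9.5) = 0.081
  x_2 = (10 - (-4)·1.063 - (-2)·0.165) / (7) = 2.083
  x_3 = (7 - (2.5)·1.063 - (-2)·2.829) / (8.5) = 1.177
Iteration 3:
  x_1 = (11 - (3.5)·2.083 - (2)·1.177) / (9.5) = 0.143
  x_2 = (10 - (-4)·0.081 - (-2)·1.177) / (7) = 1.811
  x_3 = (7 - (2.5)·0.081 - (-2)·2.083) / (8.5) = 1.290

1.811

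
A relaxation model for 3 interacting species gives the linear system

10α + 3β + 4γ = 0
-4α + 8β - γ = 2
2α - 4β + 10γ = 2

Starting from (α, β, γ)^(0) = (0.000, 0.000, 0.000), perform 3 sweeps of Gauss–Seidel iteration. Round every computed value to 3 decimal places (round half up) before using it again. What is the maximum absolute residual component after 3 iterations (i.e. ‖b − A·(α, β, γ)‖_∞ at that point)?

Iteration 1:
  α = (0 - (3)·0.000 - (4)·0.000) / (10) = 0.000
  β = (2 - (-4)·0.000 - (-1)·0.000) / (8) = 0.250
  γ = (2 - (2)·0.000 - (-4)·0.250) / (10) = 0.300
Iteration 2:
  α = (0 - (3)·0.250 - (4)·0.300) / (10) = -0.195
  β = (2 - (-4)·-0.195 - (-1)·0.300) / (8) = 0.190
  γ = (2 - (2)·-0.195 - (-4)·0.190) / (10) = 0.315
Iteration 3:
  α = (0 - (3)·0.190 - (4)·0.315) / (10) = -0.183
  β = (2 - (-4)·-0.183 - (-1)·0.315) / (8) = 0.198
  γ = (2 - (2)·-0.183 - (-4)·0.198) / (10) = 0.316
Residual b − A·x = (-0.028, 0.000, -0.002); ∞-norm = 0.028

0.028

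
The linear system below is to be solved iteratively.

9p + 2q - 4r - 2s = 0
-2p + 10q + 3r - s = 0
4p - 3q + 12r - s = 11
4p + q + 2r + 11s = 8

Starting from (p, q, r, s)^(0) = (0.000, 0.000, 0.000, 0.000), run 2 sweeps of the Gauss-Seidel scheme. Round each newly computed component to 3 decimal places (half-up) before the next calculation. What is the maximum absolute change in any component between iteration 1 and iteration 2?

Iteration 1:
  p = (0 - (2)·0.000 - (-4)·0.000 - (-2)·0.000) / (9) = 0.000
  q = (0 - (-2)·0.000 - (3)·0.000 - (-1)·0.000) / (10) = 0.000
  r = (11 - (4)·0.000 - (-3)·0.000 - (-1)·0.000) / (12) = 0.917
  s = (8 - (4)·0.000 - (1)·0.000 - (2)·0.917) / (11) = 0.561
Iteration 2:
  p = (0 - (2)·0.000 - (-4)·0.917 - (-2)·0.561) / (9) = 0.532
  q = (0 - (-2)·0.532 - (3)·0.917 - (-1)·0.561) / (10) = -0.113
  r = (11 - (4)·0.532 - (-3)·-0.113 - (-1)·0.561) / (12) = 0.758
  s = (8 - (4)·0.532 - (1)·-0.113 - (2)·0.758) / (11) = 0.406
Change: (0.532, -0.113, -0.159, -0.155) → max |·| = 0.532

0.532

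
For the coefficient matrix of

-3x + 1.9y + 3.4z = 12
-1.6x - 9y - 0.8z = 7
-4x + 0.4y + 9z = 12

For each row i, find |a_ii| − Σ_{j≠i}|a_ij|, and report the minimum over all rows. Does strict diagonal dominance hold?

row 1: |-3| − (1.9+3.4) = -2.3
row 2: |-9| − (1.6+0.8) = 6.6
row 3: |9| − (4+0.4) = 4.6
minimum over rows = -2.3 → not strictly diagonally dominant

-2.3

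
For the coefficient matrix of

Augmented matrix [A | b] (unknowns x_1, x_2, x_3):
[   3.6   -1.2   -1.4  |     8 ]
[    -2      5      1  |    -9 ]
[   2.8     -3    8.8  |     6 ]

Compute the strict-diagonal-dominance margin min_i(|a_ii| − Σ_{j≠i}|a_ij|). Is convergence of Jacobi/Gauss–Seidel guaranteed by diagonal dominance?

1

row 1: |3.6| − (1.2+1.4) = 1
row 2: |5| − (2+1) = 2
row 3: |8.8| − (2.8+3) = 3
minimum over rows = 1 → strictly diagonally dominant (convergence guaranteed)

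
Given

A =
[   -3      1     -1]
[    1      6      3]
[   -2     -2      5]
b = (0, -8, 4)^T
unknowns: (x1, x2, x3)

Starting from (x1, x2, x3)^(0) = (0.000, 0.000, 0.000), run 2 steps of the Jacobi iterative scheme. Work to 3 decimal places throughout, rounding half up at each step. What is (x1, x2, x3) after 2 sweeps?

(-0.711, -1.733, 0.267)

Iteration 1:
  x1 = (0 - (1)·0.000 - (-1)·0.000) / (-3) = 0.000
  x2 = (-8 - (1)·0.000 - (3)·0.000) / (6) = -1.333
  x3 = (4 - (-2)·0.000 - (-2)·0.000) / (5) = 0.800
Iteration 2:
  x1 = (0 - (1)·-1.333 - (-1)·0.800) / (-3) = -0.711
  x2 = (-8 - (1)·0.000 - (3)·0.800) / (6) = -1.733
  x3 = (4 - (-2)·0.000 - (-2)·-1.333) / (5) = 0.267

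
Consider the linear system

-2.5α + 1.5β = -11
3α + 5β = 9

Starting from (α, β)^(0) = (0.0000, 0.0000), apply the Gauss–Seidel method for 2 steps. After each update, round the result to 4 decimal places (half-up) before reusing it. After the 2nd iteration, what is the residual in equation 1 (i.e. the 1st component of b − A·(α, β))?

-0.4536

Iteration 1:
  α = (-11 - (1.5)·0.0000) / (-2.5) = 4.4000
  β = (9 - (3)·4.4000) / (5) = -0.8400
Iteration 2:
  α = (-11 - (1.5)·-0.8400) / (-2.5) = 3.8960
  β = (9 - (3)·3.8960) / (5) = -0.5376
Residual b − A·x = (-0.4536, 0.0000)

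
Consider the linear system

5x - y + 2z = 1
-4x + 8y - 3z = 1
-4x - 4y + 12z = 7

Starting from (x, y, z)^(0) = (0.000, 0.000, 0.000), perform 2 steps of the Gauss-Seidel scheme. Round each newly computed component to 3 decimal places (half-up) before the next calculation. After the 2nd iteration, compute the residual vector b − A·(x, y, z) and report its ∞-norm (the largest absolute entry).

Iteration 1:
  x = (1 - (-1)·0.000 - (2)·0.000) / (5) = 0.200
  y = (1 - (-4)·0.200 - (-3)·0.000) / (8) = 0.225
  z = (7 - (-4)·0.200 - (-4)·0.225) / (12) = 0.725
Iteration 2:
  x = (1 - (-1)·0.225 - (2)·0.725) / (5) = -0.045
  y = (1 - (-4)·-0.045 - (-3)·0.725) / (8) = 0.374
  z = (7 - (-4)·-0.045 - (-4)·0.374) / (12) = 0.693
Residual b − A·x = (0.213, -0.093, 0.000); ∞-norm = 0.213

0.213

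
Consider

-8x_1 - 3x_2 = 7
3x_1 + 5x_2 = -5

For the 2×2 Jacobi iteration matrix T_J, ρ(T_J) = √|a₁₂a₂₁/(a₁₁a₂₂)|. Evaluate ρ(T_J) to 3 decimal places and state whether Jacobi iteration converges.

a₁₂a₂₁/(a₁₁a₂₂) = (-3)·(3) / ((-8)·(5)) = 0.225000
ρ = √|0.225000| = √0.225000 = 0.474
ρ < 1, so Jacobi converges

0.474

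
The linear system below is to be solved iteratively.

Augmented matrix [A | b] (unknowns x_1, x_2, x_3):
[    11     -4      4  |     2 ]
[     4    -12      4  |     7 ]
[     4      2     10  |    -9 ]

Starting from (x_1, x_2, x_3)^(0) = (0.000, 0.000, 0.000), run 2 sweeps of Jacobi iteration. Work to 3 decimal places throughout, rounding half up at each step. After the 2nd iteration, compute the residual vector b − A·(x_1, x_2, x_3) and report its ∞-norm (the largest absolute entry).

1.135

Iteration 1:
  x_1 = (2 - (-4)·0.000 - (4)·0.000) / (11) = 0.182
  x_2 = (7 - (4)·0.000 - (4)·0.000) / (-12) = -0.583
  x_3 = (-9 - (4)·0.000 - (2)·0.000) / (10) = -0.900
Iteration 2:
  x_1 = (2 - (-4)·-0.583 - (4)·-0.900) / (11) = 0.297
  x_2 = (7 - (4)·0.182 - (4)·-0.900) / (-12) = -0.823
  x_3 = (-9 - (4)·0.182 - (2)·-0.583) / (10) = -0.856
Residual b − A·x = (-1.135, -0.640, 0.018); ∞-norm = 1.135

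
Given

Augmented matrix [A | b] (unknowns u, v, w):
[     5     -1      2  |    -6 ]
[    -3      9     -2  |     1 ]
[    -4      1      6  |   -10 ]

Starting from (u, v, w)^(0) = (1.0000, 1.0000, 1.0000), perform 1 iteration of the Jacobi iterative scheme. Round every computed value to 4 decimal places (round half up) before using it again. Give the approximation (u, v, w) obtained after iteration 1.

(-1.4000, 0.6667, -1.1667)

Iteration 1:
  u = (-6 - (-1)·1.0000 - (2)·1.0000) / (5) = -1.4000
  v = (1 - (-3)·1.0000 - (-2)·1.0000) / (9) = 0.6667
  w = (-10 - (-4)·1.0000 - (1)·1.0000) / (6) = -1.1667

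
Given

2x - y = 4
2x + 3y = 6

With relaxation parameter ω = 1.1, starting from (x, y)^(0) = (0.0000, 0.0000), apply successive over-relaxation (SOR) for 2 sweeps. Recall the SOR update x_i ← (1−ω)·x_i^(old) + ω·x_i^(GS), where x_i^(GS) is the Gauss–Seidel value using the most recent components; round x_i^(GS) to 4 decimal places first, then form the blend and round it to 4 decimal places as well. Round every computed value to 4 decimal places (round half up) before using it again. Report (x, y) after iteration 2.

Iteration 1:
  x: GS value = (4 - (-1)·0.0000) / (2) = 2.0000;  x ← (1−ω)·0.0000 + ω·2.0000 = 2.2000
  y: GS value = (6 - (2)·2.2000) / (3) = 0.5333;  y ← (1−ω)·0.0000 + ω·0.5333 = 0.5866
Iteration 2:
  x: GS value = (4 - (-1)·0.5866) / (2) = 2.2933;  x ← (1−ω)·2.2000 + ω·2.2933 = 2.3026
  y: GS value = (6 - (2)·2.3026) / (3) = 0.4649;  y ← (1−ω)·0.5866 + ω·0.4649 = 0.4527

(2.3026, 0.4527)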